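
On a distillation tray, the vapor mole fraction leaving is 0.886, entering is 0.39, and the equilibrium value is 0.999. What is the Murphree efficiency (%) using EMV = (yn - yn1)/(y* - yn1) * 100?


Murphree vapor efficiency: EMV = (y_n - y_(n-1)) / (y*_n - y_(n-1)) * 100
EMV = (0.886 - 0.39) / (0.999 - 0.39) * 100 = 0.496 / 0.609 * 100 = 81.44

81.44 %


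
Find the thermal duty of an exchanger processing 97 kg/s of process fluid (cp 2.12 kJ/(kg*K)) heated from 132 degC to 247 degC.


Q = m_dot * cp * delta_T
delta_T = 247 - 132 = 115 K
Q = 97 * 2.12 * 115
= 205.64 * 115
= 23648.6 kW

23648.6 kW


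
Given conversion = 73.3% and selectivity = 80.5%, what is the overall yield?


Overall yield = conversion (%) * selectivity (%) / 100
Conversion = 73.3%, Selectivity = 80.5%
Y = 73.3 * 80.5 / 100
= 59.0065 %

59.0065 %


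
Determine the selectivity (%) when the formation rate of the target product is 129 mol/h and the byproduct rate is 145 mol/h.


Selectivity = desired / (desired + undesired) * 100
Total products = 129 + 145 = 274 mol/h
S = 129 / 274 * 100
= 0.4708 * 100
= 47.08 %

47.08 %


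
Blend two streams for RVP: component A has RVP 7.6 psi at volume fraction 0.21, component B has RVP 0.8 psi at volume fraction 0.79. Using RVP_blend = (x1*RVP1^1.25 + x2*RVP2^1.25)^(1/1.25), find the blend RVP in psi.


Chevron index: RVP_blend = (sum xi*RVPi^1.25)^(1/1.25)
RVP^1.25 terms: 0.21 * 7.6^1.25 + 0.79 * 0.8^1.25 = 3.24765
RVP_blend = 3.24765^(1/1.25) = 2.566

2.566 psi


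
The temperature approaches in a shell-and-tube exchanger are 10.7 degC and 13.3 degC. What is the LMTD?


LMTD = (dT1 - dT2) / ln(dT1/dT2)
= (10.7 - 13.3) / ln(10.7 / 13.3) = -2.6 / -0.21752 = 11.95

11.95 degC


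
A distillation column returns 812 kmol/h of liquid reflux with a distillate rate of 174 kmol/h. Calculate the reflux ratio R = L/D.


Reflux ratio definition: R = L / D (liquid returned / distillate withdrawn)
L = 812 kmol/h, D = 174 kmol/h
R = 812 / 174 = 4.667

4.667


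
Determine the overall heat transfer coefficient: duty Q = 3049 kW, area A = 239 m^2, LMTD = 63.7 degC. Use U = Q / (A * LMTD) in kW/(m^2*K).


From Q = U*A*LMTD, U = Q / (A * LMTD)
U = 3049 / (239 * 63.7) = 3049 / 15224.3 = 0.2003

0.2003 kW/(m^2*K)


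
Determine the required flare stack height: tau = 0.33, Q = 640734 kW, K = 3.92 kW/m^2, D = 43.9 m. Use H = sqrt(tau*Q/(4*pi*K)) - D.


tau*Q/(4*pi*K) = 0.33 * 640734 / (4 * pi * 3.92) = 4292.36
sqrt(4292.36) = 65.5161
H = 65.5161 - 43.9 = 21.62

21.62 m


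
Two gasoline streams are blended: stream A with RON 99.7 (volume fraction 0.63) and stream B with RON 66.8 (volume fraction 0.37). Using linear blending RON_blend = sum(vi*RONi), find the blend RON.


Linear blending: RON_blend = sum(vi * RONi)
Contribution 1: 0.63 * 99.7 = 62.811
Contribution 2: 0.37 * 66.8 = 24.716
RON_blend = 62.811 + 24.716 = 87.527

87.527


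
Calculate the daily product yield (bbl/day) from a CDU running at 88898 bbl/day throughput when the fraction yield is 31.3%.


Crude throughput = 88898 bbl/day
Fraction yield = 31.3%
yield = throughput * fraction / 100
yield = 88898 * 31.3 / 100 = 27825.074

27825.074 bbl/day


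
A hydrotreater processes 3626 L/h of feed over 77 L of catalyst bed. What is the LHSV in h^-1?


LHSV = volumetric feed rate / catalyst volume
= 3626 L/h / 77 L
= 47.09 h^-1

47.09 h^-1


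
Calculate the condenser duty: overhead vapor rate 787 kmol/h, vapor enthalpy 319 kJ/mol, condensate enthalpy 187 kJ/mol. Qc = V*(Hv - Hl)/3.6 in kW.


Qc = 787 * (319 - 187) / 3.6 = 787 * 132 / 3.6 = 28860

28860 kW


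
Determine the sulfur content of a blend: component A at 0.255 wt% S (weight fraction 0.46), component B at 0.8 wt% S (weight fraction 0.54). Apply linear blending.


Linear sulfur blending: S_blend = x1*S1 + x2*S2
Contribution 1: 0.46 * 0.255 = 0.1173 wt%
Contribution 2: 0.54 * 0.8 = 0.432 wt%
S_blend = 0.1173 + 0.432 = 0.5493

0.5493 wt%


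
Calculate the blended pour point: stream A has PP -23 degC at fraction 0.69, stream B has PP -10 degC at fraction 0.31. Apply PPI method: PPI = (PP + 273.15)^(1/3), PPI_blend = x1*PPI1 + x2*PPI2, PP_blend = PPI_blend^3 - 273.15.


PPI_1 = (-23 + 273.15)^(1/3) = 6.300865
PPI_2 = (-10 + 273.15)^(1/3) = 6.408176
PPI_blend = 0.69 * 6.300865 + 0.31 * 6.408176 = 6.334131
PP_blend = 6.334131^3 - 273.15 = 254.133 - 273.15 = -19.02

-19.02 degC


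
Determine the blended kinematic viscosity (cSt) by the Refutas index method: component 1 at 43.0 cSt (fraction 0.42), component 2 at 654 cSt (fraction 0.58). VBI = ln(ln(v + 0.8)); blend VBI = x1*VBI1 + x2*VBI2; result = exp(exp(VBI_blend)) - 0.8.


Refutas method: VBN_i = 14.534*ln(ln(visc_i + 0.8)) + 10.975, blended linearly by mass fraction; since VBN is linear in VBI_i = ln(ln(visc_i + 0.8)) and the fractions sum to 1, blend VBI directly: visc = exp(exp(VBI_blend)) - 0.8
VBI_1 = ln(ln(43.0 + 0.8)) = 1.32963
VBI_2 = ln(ln(654 + 0.8)) = 1.86939
VBI_blend = 0.42 * 1.32963 + 0.58 * 1.86939 = 1.64269
visc_blend = exp(exp(1.64269)) - 0.8 = 174.9

174.9 cSt


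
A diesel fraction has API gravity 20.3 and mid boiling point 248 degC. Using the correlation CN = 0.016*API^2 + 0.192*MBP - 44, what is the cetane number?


CN = 0.016 * 20.3^2 + 0.192 * 248 - 44
CN = 6.59344 + 47.616 - 44 = 10.20944

10.20944


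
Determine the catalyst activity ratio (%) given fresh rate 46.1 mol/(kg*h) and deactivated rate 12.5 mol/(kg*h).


Activity (%) = (rate_used / rate_fresh) * 100
rate_used = 12.5, rate_fresh = 46.1
= (12.5 / 46.1) * 100
= 0.2711 * 100 = 27.11

27.11 %


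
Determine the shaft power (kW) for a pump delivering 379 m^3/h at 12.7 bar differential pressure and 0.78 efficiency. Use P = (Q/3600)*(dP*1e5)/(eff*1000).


Q = 379 / 3600 = 0.105278 m^3/s
P = 0.105278 * (12.7 * 1e5) / 0.78 / 1000 = 171.4

171.4 kW


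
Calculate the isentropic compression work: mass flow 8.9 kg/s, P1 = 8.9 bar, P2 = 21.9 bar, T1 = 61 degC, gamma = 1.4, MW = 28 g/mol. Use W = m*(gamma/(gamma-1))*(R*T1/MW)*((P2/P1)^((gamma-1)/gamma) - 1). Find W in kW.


Isentropic work: W = m*(gamma/(gamma-1))*(R*T1/MW)*((P2/P1)^((gamma-1)/gamma) - 1)
T1 = 61 + 273.15 = 334.15 K
Pressure ratio = 21.9 / 8.9 = 2.46067
Exponent = (1.4 - 1)/1.4 = 0.285714
(P2/P1)^exp - 1 = 2.46067^0.285714 - 1 = 0.29339
W = 8.9 * 1.4 / 0.4 * 8.314 * 334.15 / 28 * 0.29339 = 906.8

906.8 kW


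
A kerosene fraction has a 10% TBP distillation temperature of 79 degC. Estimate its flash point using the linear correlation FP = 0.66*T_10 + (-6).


FP = 0.66 * 79 + (-6) = 46.14

46.14 degC


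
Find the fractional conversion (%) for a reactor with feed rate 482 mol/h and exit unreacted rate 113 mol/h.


X = (F_in - F_out) / F_in * 100
Moles reacted = 482 - 113 = 369
X = 369 / 482 * 100
= 0.7656 * 100
= 76.56 %

76.56 %


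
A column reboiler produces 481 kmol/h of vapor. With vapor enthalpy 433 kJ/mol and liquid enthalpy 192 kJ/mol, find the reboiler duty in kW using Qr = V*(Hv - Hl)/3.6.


Qr = 481 * (433 - 192) / 3.6 = 481 * 241 / 3.6 = 32200

32200 kW


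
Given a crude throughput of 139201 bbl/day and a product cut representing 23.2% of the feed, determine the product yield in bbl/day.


Crude throughput = 139201 bbl/day
Fraction yield = 23.2%
yield = throughput * fraction / 100
yield = 139201 * 23.2 / 100 = 32294.632

32294.632 bbl/day


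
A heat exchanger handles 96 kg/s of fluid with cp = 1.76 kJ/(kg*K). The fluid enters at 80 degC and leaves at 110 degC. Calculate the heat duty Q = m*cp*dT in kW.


Q = m_dot * cp * delta_T
delta_T = 110 - 80 = 30 K
Q = 96 * 1.76 * 30
= 168.96 * 30
= 5068.8 kW

5068.8 kW


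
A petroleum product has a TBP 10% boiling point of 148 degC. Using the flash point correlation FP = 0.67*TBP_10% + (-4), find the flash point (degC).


FP = 0.67 * 148 + (-4) = 95.16

95.16 degC


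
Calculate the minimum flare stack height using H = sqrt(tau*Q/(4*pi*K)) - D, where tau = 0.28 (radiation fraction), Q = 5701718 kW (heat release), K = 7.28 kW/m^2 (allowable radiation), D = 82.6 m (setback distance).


tau*Q/(4*pi*K) = 0.28 * 5701718 / (4 * pi * 7.28) = 17451.1
sqrt(17451.1) = 132.103
H = 132.103 - 82.6 = 49.50

49.50 m


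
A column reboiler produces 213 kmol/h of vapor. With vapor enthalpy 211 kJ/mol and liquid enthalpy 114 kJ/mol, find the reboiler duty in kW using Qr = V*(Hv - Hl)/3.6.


Qr = 213 * (211 - 114) / 3.6 = 213 * 97 / 3.6 = 5739

5739 kW


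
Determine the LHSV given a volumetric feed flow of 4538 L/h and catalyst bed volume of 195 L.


LHSV = volumetric feed rate / catalyst volume
= 4538 L/h / 195 L
= 23.27 h^-1

23.27 h^-1


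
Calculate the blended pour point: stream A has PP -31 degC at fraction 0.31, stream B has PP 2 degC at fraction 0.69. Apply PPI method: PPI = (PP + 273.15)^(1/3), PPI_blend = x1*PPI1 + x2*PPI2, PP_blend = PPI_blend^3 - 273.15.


PPI_1 = (-31 + 273.15)^(1/3) = 6.232967
PPI_2 = (2 + 273.15)^(1/3) = 6.504139
PPI_blend = 0.31 * 6.232967 + 0.69 * 6.504139 = 6.420076
PP_blend = 6.420076^3 - 273.15 = 264.6187 - 273.15 = -8.53

-8.53 degC


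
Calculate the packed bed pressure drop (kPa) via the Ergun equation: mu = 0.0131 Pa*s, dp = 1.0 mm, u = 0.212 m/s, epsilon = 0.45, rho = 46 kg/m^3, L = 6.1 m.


dp = 1.0 mm = 0.001 m
Viscous term = 150*0.0131*0.212*(1-0.45)^2 / (0.001^2*0.45^3) = 1382890
Inertial term = 1.75*46*0.212^2*(1-0.45) / (0.001*0.45^3) = 21837
dP/L = 1382890 + 21837 = 1404730 Pa/m
dP = 1404730 * 6.1 / 1000 = 8569 kPa

8569 kPa


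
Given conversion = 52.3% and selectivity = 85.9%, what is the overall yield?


Overall yield = conversion (%) * selectivity (%) / 100
Conversion = 52.3%, Selectivity = 85.9%
Y = 52.3 * 85.9 / 100
= 44.9257 %

44.9257 %


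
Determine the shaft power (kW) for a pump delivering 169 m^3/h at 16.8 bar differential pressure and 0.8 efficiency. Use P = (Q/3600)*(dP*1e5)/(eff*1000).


Q = 169 / 3600 = 0.0469444 m^3/s
P = 0.0469444 * (16.8 * 1e5) / 0.8 / 1000 = 98.58

98.58 kW


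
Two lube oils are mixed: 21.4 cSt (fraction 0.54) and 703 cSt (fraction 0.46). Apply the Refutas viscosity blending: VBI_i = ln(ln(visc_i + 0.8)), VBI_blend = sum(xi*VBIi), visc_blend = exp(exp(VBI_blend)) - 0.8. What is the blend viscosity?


Refutas method: VBN_i = 14.534*ln(ln(visc_i + 0.8)) + 10.975, blended linearly by mass fraction; since VBN is linear in VBI_i = ln(ln(visc_i + 0.8)) and the fractions sum to 1, blend VBI directly: visc = exp(exp(VBI_blend)) - 0.8
VBI_1 = ln(ln(21.4 + 0.8)) = 1.13143
VBI_2 = ln(ln(703 + 0.8)) = 1.88046
VBI_blend = 0.54 * 1.13143 + 0.46 * 1.88046 = 1.47598
visc_blend = exp(exp(1.47598)) - 0.8 = 78.67

78.67 cSt


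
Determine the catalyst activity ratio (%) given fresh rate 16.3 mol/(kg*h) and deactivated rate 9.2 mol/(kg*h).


Activity (%) = (rate_used / rate_fresh) * 100
rate_used = 9.2, rate_fresh = 16.3
= (9.2 / 16.3) * 100
= 0.5644 * 100 = 56.44

56.44 %


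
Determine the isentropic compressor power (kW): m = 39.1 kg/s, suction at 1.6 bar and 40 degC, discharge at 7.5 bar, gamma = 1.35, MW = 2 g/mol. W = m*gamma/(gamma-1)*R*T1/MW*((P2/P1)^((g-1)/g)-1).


Isentropic work: W = m*(gamma/(gamma-1))*(R*T1/MW)*((P2/P1)^((gamma-1)/gamma) - 1)
T1 = 40 + 273.15 = 313.15 K
Pressure ratio = 7.5 / 1.6 = 4.6875
Exponent = (1.35 - 1)/1.35 = 0.259259
(P2/P1)^exp - 1 = 4.6875^0.259259 - 1 = 0.492614
W = 39.1 * 1.35 / 0.35 * 8.314 * 313.15 / 2 * 0.492614 = 96710

96710 kW


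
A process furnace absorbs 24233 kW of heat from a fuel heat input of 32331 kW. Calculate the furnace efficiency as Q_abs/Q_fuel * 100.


Furnace efficiency = Q_absorbed / Q_fuel * 100
= 24233 / 32331 * 100 = 74.95

74.95 %


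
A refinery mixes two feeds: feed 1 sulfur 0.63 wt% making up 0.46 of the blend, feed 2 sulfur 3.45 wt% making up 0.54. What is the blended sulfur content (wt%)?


Linear sulfur blending: S_blend = x1*S1 + x2*S2
Contribution 1: 0.46 * 0.63 = 0.2898 wt%
Contribution 2: 0.54 * 3.45 = 1.863 wt%
S_blend = 0.2898 + 1.863 = 2.1528

2.1528 wt%


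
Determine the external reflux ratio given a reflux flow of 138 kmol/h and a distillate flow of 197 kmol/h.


Reflux ratio definition: R = L / D (liquid returned / distillate withdrawn)
L = 138 kmol/h, D = 197 kmol/h
R = 138 / 197 = 0.7005

0.7005


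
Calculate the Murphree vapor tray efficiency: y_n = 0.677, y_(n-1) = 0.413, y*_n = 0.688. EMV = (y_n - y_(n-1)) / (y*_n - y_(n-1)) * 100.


Murphree vapor efficiency: EMV = (y_n - y_(n-1)) / (y*_n - y_(n-1)) * 100
EMV = (0.677 - 0.413) / (0.688 - 0.413) * 100 = 0.264 / 0.275 * 100 = 96.00

96.00 %


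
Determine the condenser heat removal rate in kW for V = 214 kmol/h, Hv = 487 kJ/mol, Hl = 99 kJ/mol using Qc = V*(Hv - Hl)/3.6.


Qc = 214 * (487 - 99) / 3.6 = 214 * 388 / 3.6 = 23060

23060 kW


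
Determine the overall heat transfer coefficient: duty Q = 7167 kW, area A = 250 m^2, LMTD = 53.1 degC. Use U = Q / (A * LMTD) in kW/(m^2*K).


From Q = U*A*LMTD, U = Q / (A * LMTD)
U = 7167 / (250 * 53.1) = 7167 / 13275 = 0.5399

0.5399 kW/(m^2*K)


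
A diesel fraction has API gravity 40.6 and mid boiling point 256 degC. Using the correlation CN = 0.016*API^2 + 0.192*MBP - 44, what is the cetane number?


CN = 0.016 * 40.6^2 + 0.192 * 256 - 44
CN = 26.37376 + 49.152 - 44 = 31.52576

31.52576


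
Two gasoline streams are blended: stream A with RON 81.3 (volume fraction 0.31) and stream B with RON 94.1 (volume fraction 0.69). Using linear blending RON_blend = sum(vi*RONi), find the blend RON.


Linear blending: RON_blend = sum(vi * RONi)
Contribution 1: 0.31 * 81.3 = 25.203
Contribution 2: 0.69 * 94.1 = 64.929
RON_blend = 25.203 + 64.929 = 90.132

90.132


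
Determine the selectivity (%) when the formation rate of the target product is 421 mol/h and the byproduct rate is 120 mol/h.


Selectivity = desired / (desired + undesired) * 100
Total products = 421 + 120 = 541 mol/h
S = 421 / 541 * 100
= 0.7782 * 100
= 77.82 %

77.82 %


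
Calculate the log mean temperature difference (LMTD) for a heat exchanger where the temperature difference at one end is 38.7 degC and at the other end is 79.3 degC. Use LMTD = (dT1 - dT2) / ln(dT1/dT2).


LMTD = (dT1 - dT2) / ln(dT1/dT2)
= (38.7 - 79.3) / ln(38.7 / 79.3) = -40.6 / -0.717399 = 56.59

56.59 degC


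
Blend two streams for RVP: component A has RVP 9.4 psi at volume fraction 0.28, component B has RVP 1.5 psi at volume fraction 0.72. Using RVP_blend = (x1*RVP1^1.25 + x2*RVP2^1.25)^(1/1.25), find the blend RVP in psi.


Chevron index: RVP_blend = (sum xi*RVPi^1.25)^(1/1.25)
RVP^1.25 terms: 0.28 * 9.4^1.25 + 0.72 * 1.5^1.25 = 5.8038
RVP_blend = 5.8038^(1/1.25) = 4.083

4.083 psi


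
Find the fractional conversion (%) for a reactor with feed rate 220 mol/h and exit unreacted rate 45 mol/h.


X = (F_in - F_out) / F_in * 100
Moles reacted = 220 - 45 = 175
X = 175 / 220 * 100
= 0.7955 * 100
= 79.55 %

79.55 %


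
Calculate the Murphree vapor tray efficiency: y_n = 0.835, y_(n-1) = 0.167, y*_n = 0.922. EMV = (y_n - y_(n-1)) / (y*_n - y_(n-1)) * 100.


Murphree vapor efficiency: EMV = (y_n - y_(n-1)) / (y*_n - y_(n-1)) * 100
EMV = (0.835 - 0.167) / (0.922 - 0.167) * 100 = 0.668 / 0.755 * 100 = 88.48

88.48 %


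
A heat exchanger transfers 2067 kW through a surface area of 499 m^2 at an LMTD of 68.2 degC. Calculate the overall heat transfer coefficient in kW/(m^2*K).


From Q = U*A*LMTD, U = Q / (A * LMTD)
U = 2067 / (499 * 68.2) = 2067 / 34031.8 = 0.06074

0.06074 kW/(m^2*K)


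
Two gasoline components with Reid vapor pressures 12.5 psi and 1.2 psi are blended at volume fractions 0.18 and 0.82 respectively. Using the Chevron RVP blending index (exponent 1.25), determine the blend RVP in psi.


Chevron index: RVP_blend = (sum xi*RVPi^1.25)^(1/1.25)
RVP^1.25 terms: 0.18 * 12.5^1.25 + 0.82 * 1.2^1.25 = 5.26057
RVP_blend = 5.26057^(1/1.25) = 3.774

3.774 psi


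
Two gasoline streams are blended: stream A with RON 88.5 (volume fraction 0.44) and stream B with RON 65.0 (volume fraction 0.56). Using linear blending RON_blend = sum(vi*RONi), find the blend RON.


Linear blending: RON_blend = sum(vi * RONi)
Contribution 1: 0.44 * 88.5 = 38.94
Contribution 2: 0.56 * 65.0 = 36.4
RON_blend = 38.94 + 36.4 = 75.34

75.34


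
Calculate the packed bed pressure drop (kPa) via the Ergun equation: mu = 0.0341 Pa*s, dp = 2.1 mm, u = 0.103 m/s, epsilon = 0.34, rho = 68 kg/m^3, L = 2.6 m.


dp = 2.1 mm = 0.0021 m
Viscous term = 150*0.0341*0.103*(1-0.34)^2 / (0.0021^2*0.34^3) = 1324020
Inertial term = 1.75*68*0.103^2*(1-0.34) / (0.0021*0.34^3) = 10095.1
dP/L = 1324020 + 10095.1 = 1334120 Pa/m
dP = 1334120 * 2.6 / 1000 = 3469 kPa

3469 kPa


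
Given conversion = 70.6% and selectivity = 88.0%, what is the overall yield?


Overall yield = conversion (%) * selectivity (%) / 100
Conversion = 70.6%, Selectivity = 88.0%
Y = 70.6 * 88.0 / 100
= 62.128 %

62.128 %


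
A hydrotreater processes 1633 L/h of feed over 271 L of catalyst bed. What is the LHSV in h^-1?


LHSV = volumetric feed rate / catalyst volume
= 1633 L/h / 271 L
= 6.026 h^-1

6.026 h^-1


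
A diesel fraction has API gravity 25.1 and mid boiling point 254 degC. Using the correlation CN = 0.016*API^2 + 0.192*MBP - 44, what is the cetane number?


CN = 0.016 * 25.1^2 + 0.192 * 254 - 44
CN = 10.08016 + 48.768 - 44 = 14.84816

14.84816


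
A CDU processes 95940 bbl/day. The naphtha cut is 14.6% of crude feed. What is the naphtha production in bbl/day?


Crude throughput = 95940 bbl/day
Fraction yield = 14.6%
yield = throughput * fraction / 100
yield = 95940 * 14.6 / 100 = 14007.24

14007.24 bbl/day


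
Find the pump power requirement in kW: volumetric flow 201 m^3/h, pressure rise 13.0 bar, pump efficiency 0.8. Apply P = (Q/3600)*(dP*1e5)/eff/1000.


Q = 201 / 3600 = 0.0558333 m^3/s
P = 0.0558333 * (13.0 * 1e5) / 0.8 / 1000 = 90.73

90.73 kW


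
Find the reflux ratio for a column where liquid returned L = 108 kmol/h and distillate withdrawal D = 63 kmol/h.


Reflux ratio definition: R = L / D (liquid returned / distillate withdrawn)
L = 108 kmol/h, D = 63 kmol/h
R = 108 / 63 = 1.714

1.714


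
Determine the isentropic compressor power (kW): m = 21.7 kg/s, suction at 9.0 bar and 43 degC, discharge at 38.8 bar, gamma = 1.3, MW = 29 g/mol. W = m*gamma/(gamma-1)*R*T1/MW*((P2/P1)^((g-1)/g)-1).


Isentropic work: W = m*(gamma/(gamma-1))*(R*T1/MW)*((P2/P1)^((gamma-1)/gamma) - 1)
T1 = 43 + 273.15 = 316.15 K
Pressure ratio = 38.8 / 9.0 = 4.31111
Exponent = (1.3 - 1)/1.3 = 0.230769
(P2/P1)^exp - 1 = 4.31111^0.230769 - 1 = 0.401017
W = 21.7 * 1.3 / 0.3 * 8.314 * 316.15 / 29 * 0.401017 = 3418

3418 kW


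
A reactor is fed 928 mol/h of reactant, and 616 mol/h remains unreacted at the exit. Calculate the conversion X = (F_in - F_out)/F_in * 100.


X = (F_in - F_out) / F_in * 100
Moles reacted = 928 - 616 = 312
X = 312 / 928 * 100
= 0.3362 * 100
= 33.62 %

33.62 %


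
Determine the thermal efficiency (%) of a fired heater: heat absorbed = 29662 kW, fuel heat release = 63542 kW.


Furnace efficiency = Q_absorbed / Q_fuel * 100
= 29662 / 63542 * 100 = 46.68

46.68 %


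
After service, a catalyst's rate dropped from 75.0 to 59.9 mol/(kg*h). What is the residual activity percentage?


Activity (%) = (rate_used / rate_fresh) * 100
rate_used = 59.9, rate_fresh = 75.0
= (59.9 / 75.0) * 100
= 0.7987 * 100 = 79.87

79.87 %


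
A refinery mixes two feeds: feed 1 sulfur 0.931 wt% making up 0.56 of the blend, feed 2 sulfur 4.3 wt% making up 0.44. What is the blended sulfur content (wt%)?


Linear sulfur blending: S_blend = x1*S1 + x2*S2
Contribution 1: 0.56 * 0.931 = 0.52136 wt%
Contribution 2: 0.44 * 4.3 = 1.892 wt%
S_blend = 0.52136 + 1.892 = 2.41336

2.41336 wt%


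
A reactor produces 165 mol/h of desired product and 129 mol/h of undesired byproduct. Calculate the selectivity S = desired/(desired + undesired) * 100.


Selectivity = desired / (desired + undesired) * 100
Total products = 165 + 129 = 294 mol/h
S = 165 / 294 * 100
= 0.5612 * 100
= 56.12 %

56.12 %


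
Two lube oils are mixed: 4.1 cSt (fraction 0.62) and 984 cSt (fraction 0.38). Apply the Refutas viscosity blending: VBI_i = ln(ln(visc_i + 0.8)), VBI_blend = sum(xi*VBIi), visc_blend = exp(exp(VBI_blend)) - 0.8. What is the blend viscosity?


Refutas method: VBN_i = 14.534*ln(ln(visc_i + 0.8)) + 10.975, blended linearly by mass fraction; since VBN is linear in VBI_i = ln(ln(visc_i + 0.8)) and the fractions sum to 1, blend VBI directly: visc = exp(exp(VBI_blend)) - 0.8
VBI_1 = ln(ln(4.1 + 0.8)) = 0.463253
VBI_2 = ln(ln(984 + 0.8)) = 1.93042
VBI_blend = 0.62 * 0.463253 + 0.38 * 1.93042 = 1.02078
visc_blend = exp(exp(1.02078)) - 0.8 = 15.24

15.24 cSt


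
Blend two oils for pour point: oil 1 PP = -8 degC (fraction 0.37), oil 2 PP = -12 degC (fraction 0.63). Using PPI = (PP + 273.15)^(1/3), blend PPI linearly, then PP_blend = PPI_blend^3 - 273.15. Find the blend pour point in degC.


PPI_1 = (-8 + 273.15)^(1/3) = 6.42437
PPI_2 = (-12 + 273.15)^(1/3) = 6.391901
PPI_blend = 0.37 * 6.42437 + 0.63 * 6.391901 = 6.403915
PP_blend = 6.403915^3 - 273.15 = 262.6254 - 273.15 = -10.52

-10.52 degC


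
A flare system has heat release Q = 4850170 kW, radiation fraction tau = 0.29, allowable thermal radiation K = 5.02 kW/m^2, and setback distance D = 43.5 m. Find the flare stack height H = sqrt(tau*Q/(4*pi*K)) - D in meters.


tau*Q/(4*pi*K) = 0.29 * 4850170 / (4 * pi * 5.02) = 22296.7
sqrt(22296.7) = 149.321
H = 149.321 - 43.5 = 105.8

105.8 m


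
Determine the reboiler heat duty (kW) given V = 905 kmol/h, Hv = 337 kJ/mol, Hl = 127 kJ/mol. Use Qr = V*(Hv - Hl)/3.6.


Qr = 905 * (337 - 127) / 3.6 = 905 * 210 / 3.6 = 52790

52790 kW


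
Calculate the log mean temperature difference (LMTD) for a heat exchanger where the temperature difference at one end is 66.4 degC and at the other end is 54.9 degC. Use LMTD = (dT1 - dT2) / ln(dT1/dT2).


LMTD = (dT1 - dT2) / ln(dT1/dT2)
= (66.4 - 54.9) / ln(66.4 / 54.9) = 11.5 / 0.190184 = 60.47

60.47 degC


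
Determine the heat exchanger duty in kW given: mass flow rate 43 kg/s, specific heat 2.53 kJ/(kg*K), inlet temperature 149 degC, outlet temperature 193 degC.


Q = m_dot * cp * delta_T
delta_T = 193 - 149 = 44 K
Q = 43 * 2.53 * 44
= 108.79 * 44
= 4786.76 kW

4786.76 kW


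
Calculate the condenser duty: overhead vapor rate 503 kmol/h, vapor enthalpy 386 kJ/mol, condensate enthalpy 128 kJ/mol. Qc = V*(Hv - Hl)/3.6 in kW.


Qc = 503 * (386 - 128) / 3.6 = 503 * 258 / 3.6 = 36050

36050 kW


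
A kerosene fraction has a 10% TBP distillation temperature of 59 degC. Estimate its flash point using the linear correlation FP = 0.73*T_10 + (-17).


FP = 0.73 * 59 + (-17) = 26.07

26.07 degC


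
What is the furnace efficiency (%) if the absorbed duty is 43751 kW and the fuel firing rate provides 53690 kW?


Furnace efficiency = Q_absorbed / Q_fuel * 100
= 43751 / 53690 * 100 = 81.49

81.49 %


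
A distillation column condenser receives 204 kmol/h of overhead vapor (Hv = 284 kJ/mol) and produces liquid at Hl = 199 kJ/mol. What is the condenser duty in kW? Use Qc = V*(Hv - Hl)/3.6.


Qc = 204 * (284 - 199) / 3.6 = 204 * 85 / 3.6 = 4817

4817 kW


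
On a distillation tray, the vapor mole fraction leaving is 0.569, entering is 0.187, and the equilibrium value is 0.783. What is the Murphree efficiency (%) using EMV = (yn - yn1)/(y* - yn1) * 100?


Murphree vapor efficiency: EMV = (y_n - y_(n-1)) / (y*_n - y_(n-1)) * 100
EMV = (0.569 - 0.187) / (0.783 - 0.187) * 100 = 0.382 / 0.596 * 100 = 64.09

64.09 %


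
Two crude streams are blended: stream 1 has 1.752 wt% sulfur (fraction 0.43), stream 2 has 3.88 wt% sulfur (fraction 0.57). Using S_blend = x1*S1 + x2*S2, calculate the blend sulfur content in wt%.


Linear sulfur blending: S_blend = x1*S1 + x2*S2
Contribution 1: 0.43 * 1.752 = 0.75336 wt%
Contribution 2: 0.57 * 3.88 = 2.2116 wt%
S_blend = 0.75336 + 2.2116 = 2.96496

2.96496 wt%


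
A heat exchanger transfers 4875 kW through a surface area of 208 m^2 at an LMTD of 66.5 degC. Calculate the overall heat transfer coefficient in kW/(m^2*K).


From Q = U*A*LMTD, U = Q / (A * LMTD)
U = 4875 / (208 * 66.5) = 4875 / 13832 = 0.3524

0.3524 kW/(m^2*K)


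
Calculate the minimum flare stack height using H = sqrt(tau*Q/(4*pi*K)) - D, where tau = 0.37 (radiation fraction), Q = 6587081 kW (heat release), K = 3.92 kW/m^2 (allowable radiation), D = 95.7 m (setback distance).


tau*Q/(4*pi*K) = 0.37 * 6587081 / (4 * pi * 3.92) = 49476.5
sqrt(49476.5) = 222.433
H = 222.433 - 95.7 = 126.7

126.7 m


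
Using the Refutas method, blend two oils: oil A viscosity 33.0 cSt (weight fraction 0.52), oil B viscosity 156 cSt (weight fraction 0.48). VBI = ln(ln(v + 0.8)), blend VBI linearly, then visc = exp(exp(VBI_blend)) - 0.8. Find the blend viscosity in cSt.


Refutas method: VBN_i = 14.534*ln(ln(visc_i + 0.8)) + 10.975, blended linearly by mass fraction; since VBN is linear in VBI_i = ln(ln(visc_i + 0.8)) and the fractions sum to 1, blend VBI directly: visc = exp(exp(VBI_blend)) - 0.8
VBI_1 = ln(ln(33.0 + 0.8)) = 1.25859
VBI_2 = ln(ln(156 + 0.8)) = 1.62037
VBI_blend = 0.52 * 1.25859 + 0.48 * 1.62037 = 1.43224
visc_blend = exp(exp(1.43224)) - 0.8 = 65.10

65.10 cSt


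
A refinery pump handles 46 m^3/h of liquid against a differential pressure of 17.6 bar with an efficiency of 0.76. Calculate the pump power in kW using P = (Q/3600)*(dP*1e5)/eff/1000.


Q = 46 / 3600 = 0.0127778 m^3/s
P = 0.0127778 * (17.6 * 1e5) / 0.76 / 1000 = 29.59

29.59 kW


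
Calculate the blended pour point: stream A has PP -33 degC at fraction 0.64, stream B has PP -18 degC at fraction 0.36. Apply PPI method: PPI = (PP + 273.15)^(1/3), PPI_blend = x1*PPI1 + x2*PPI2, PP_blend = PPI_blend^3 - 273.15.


PPI_1 = (-33 + 273.15)^(1/3) = 6.215759
PPI_2 = (-18 + 273.15)^(1/3) = 6.342569
PPI_blend = 0.64 * 6.215759 + 0.36 * 6.342569 = 6.261411
PP_blend = 6.261411^3 - 273.15 = 245.4803 - 273.15 = -27.67

-27.67 degC


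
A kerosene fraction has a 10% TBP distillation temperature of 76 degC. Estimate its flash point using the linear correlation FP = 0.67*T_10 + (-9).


FP = 0.67 * 76 + (-9) = 41.92

41.92 degC


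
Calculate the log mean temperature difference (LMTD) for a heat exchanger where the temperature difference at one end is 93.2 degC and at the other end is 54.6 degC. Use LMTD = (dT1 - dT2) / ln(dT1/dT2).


LMTD = (dT1 - dT2) / ln(dT1/dT2)
= (93.2 - 54.6) / ln(93.2 / 54.6) = 38.6 / 0.534714 = 72.19

72.19 degC


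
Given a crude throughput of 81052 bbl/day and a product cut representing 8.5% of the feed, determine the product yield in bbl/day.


Crude throughput = 81052 bbl/day
Fraction yield = 8.5%
yield = throughput * fraction / 100
yield = 81052 * 8.5 / 100 = 6889.42

6889.42 bbl/day


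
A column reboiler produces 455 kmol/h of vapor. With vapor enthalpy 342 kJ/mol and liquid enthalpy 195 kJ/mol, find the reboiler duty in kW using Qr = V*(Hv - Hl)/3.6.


Qr = 455 * (342 - 195) / 3.6 = 455 * 147 / 3.6 = 18580

18580 kW


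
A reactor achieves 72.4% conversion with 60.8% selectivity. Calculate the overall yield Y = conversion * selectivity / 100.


Overall yield = conversion (%) * selectivity (%) / 100
Conversion = 72.4%, Selectivity = 60.8%
Y = 72.4 * 60.8 / 100
= 44.0192 %

44.0192 %


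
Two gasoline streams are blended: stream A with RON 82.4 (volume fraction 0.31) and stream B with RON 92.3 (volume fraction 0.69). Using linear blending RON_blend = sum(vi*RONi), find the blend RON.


Linear blending: RON_blend = sum(vi * RONi)
Contribution 1: 0.31 * 82.4 = 25.544
Contribution 2: 0.69 * 92.3 = 63.687
RON_blend = 25.544 + 63.687 = 89.231

89.231


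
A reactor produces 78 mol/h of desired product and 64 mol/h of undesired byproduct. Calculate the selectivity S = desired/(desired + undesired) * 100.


Selectivity = desired / (desired + undesired) * 100
Total products = 78 + 64 = 142 mol/h
S = 78 / 142 * 100
= 0.5493 * 100
= 54.93 %

54.93 %


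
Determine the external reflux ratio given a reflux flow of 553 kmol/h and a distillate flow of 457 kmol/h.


Reflux ratio definition: R = L / D (liquid returned / distillate withdrawn)
L = 553 kmol/h, D = 457 kmol/h
R = 553 / 457 = 1.210

1.210


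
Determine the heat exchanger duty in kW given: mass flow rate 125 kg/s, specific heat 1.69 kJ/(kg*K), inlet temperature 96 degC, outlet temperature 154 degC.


Q = m_dot * cp * delta_T
delta_T = 154 - 96 = 58 K
Q = 125 * 1.69 * 58
= 211.25 * 58
= 12252.5 kW

12252.5 kW


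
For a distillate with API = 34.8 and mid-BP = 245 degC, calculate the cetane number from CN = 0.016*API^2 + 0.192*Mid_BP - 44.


CN = 0.016 * 34.8^2 + 0.192 * 245 - 44
CN = 19.37664 + 47.04 - 44 = 22.41664

22.41664


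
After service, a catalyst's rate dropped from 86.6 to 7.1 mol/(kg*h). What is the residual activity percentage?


Activity (%) = (rate_used / rate_fresh) * 100
rate_used = 7.1, rate_fresh = 86.6
= (7.1 / 86.6) * 100
= 0.08199 * 100 = 8.199

8.199 %


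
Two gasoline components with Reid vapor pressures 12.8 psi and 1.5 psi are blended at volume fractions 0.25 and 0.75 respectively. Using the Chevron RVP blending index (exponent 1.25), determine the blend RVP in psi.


Chevron index: RVP_blend = (sum xi*RVPi^1.25)^(1/1.25)
RVP^1.25 terms: 0.25 * 12.8^1.25 + 0.75 * 1.5^1.25 = 7.29776
RVP_blend = 7.29776^(1/1.25) = 4.904

4.904 psi


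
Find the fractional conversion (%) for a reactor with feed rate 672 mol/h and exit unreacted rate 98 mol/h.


X = (F_in - F_out) / F_in * 100
Moles reacted = 672 - 98 = 574
X = 574 / 672 * 100
= 0.8542 * 100
= 85.42 %

85.42 %


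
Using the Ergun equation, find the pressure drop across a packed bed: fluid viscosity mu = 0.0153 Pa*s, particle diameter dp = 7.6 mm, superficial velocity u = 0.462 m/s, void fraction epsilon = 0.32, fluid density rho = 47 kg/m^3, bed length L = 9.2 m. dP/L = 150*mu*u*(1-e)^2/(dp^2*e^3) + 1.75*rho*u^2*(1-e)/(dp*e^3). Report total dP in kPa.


dp = 7.6 mm = 0.0076 m
Viscous term = 150*0.0153*0.462*(1-0.32)^2 / (0.0076^2*0.32^3) = 259039
Inertial term = 1.75*47*0.462^2*(1-0.32) / (0.0076*0.32^3) = 47936.4
dP/L = 259039 + 47936.4 = 306975 Pa/m
dP = 306975 * 9.2 / 1000 = 2824 kPa

2824 kPa


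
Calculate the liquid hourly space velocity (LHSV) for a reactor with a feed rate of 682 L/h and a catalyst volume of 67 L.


LHSV = volumetric feed rate / catalyst volume
= 682 L/h / 67 L
= 10.18 h^-1

10.18 h^-1


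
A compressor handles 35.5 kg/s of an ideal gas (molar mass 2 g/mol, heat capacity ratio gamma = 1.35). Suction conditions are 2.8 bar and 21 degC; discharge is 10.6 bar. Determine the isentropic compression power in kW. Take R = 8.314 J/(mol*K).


Isentropic work: W = m*(gamma/(gamma-1))*(R*T1/MW)*((P2/P1)^((gamma-1)/gamma) - 1)
T1 = 21 + 273.15 = 294.15 K
Pressure ratio = 10.6 / 2.8 = 3.78571
Exponent = (1.35 - 1)/1.35 = 0.259259
(P2/P1)^exp - 1 = 3.78571^0.259259 - 1 = 0.412179
W = 35.5 * 1.35 / 0.35 * 8.314 * 294.15 / 2 * 0.412179 = 69010

69010 kW


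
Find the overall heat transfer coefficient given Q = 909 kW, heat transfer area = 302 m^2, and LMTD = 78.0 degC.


From Q = U*A*LMTD, U = Q / (A * LMTD)
U = 909 / (302 * 78.0) = 909 / 23556 = 0.03859

0.03859 kW/(m^2*K)


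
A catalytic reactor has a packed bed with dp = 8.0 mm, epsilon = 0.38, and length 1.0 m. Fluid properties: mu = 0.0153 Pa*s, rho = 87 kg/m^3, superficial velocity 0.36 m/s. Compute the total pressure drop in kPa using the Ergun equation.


dp = 8.0 mm = 0.008 m
Viscous term = 150*0.0153*0.36*(1-0.38)^2 / (0.008^2*0.38^3) = 90435.3
Inertial term = 1.75*87*0.36^2*(1-0.38) / (0.008*0.38^3) = 27868.5
dP/L = 90435.3 + 27868.5 = 118304 Pa/m
dP = 118304 * 1.0 / 1000 = 118.3 kPa

118.3 kPa


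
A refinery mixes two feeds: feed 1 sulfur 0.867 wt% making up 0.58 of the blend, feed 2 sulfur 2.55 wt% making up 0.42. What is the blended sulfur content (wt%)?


Linear sulfur blending: S_blend = x1*S1 + x2*S2
Contribution 1: 0.58 * 0.867 = 0.50286 wt%
Contribution 2: 0.42 * 2.55 = 1.071 wt%
S_blend = 0.50286 + 1.071 = 1.57386

1.57386 wt%


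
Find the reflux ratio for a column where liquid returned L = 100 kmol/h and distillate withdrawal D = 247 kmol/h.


Reflux ratio definition: R = L / D (liquid returned / distillate withdrawn)
L = 100 kmol/h, D = 247 kmol/h
R = 100 / 247 = 0.4049

0.4049


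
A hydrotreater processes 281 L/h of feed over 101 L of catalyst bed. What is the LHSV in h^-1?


LHSV = volumetric feed rate / catalyst volume
= 281 L/h / 101 L
= 2.782 h^-1

2.782 h^-1


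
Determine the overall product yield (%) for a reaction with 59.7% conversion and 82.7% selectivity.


Overall yield = conversion (%) * selectivity (%) / 100
Conversion = 59.7%, Selectivity = 82.7%
Y = 59.7 * 82.7 / 100
= 49.3719 %

49.3719 %


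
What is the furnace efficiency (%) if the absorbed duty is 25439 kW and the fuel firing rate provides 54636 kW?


Furnace efficiency = Q_absorbed / Q_fuel * 100
= 25439 / 54636 * 100 = 46.56

46.56 %


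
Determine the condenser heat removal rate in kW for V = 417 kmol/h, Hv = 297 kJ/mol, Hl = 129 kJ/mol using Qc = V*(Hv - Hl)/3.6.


Qc = 417 * (297 - 129) / 3.6 = 417 * 168 / 3.6 = 19460

19460 kW


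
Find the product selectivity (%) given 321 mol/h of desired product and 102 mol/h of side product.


Selectivity = desired / (desired + undesired) * 100
Total products = 321 + 102 = 423 mol/h
S = 321 / 423 * 100
= 0.7589 * 100
= 75.89 %

75.89 %


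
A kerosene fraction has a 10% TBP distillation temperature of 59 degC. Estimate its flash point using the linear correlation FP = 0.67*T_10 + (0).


FP = 0.67 * 59 + (0) = 39.53

39.53 degC


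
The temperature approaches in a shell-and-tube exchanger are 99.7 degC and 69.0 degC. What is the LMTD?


LMTD = (dT1 - dT2) / ln(dT1/dT2)
= (99.7 - 69.0) / ln(99.7 / 69.0) = 30.7 / 0.368059 = 83.41

83.41 degC


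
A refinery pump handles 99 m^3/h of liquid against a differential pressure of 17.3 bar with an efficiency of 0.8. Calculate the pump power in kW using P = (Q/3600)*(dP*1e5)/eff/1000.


Q = 99 / 3600 = 0.0275 m^3/s
P = 0.0275 * (17.3 * 1e5) / 0.8 / 1000 = 59.47

59.47 kW


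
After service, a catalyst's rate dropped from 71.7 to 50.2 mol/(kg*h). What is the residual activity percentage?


Activity (%) = (rate_used / rate_fresh) * 100
rate_used = 50.2, rate_fresh = 71.7
= (50.2 / 71.7) * 100
= 0.7001 * 100 = 70.01

70.01 %


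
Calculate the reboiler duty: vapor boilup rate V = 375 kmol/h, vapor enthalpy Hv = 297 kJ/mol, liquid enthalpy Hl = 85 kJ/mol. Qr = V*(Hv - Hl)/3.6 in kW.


Qr = 375 * (297 - 85) / 3.6 = 375 * 212 / 3.6 = 22080

22080 kW


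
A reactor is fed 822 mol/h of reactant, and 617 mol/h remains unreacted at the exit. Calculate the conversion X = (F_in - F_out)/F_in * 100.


X = (F_in - F_out) / F_in * 100
Moles reacted = 822 - 617 = 205
X = 205 / 822 * 100
= 0.2494 * 100
= 24.94 %

24.94 %


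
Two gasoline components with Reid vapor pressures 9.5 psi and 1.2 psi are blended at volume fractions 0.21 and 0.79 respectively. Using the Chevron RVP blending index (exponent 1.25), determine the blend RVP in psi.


Chevron index: RVP_blend = (sum xi*RVPi^1.25)^(1/1.25)
RVP^1.25 terms: 0.21 * 9.5^1.25 + 0.79 * 1.2^1.25 = 4.49468
RVP_blend = 4.49468^(1/1.25) = 3.328

3.328 psi


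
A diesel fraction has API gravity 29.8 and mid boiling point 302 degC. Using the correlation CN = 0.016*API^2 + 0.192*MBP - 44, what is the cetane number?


CN = 0.016 * 29.8^2 + 0.192 * 302 - 44
CN = 14.20864 + 57.984 - 44 = 28.19264

28.19264


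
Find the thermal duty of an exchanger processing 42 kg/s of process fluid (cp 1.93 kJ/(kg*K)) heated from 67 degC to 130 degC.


Q = m_dot * cp * delta_T
delta_T = 130 - 67 = 63 K
Q = 42 * 1.93 * 63
= 81.06 * 63
= 5106.78 kW

5106.78 kW


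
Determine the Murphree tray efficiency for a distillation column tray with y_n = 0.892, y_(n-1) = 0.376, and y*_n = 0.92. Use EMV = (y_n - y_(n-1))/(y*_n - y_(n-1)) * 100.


Murphree vapor efficiency: EMV = (y_n - y_(n-1)) / (y*_n - y_(n-1)) * 100
EMV = (0.892 - 0.376) / (0.92 - 0.376) * 100 = 0.516 / 0.544 * 100 = 94.85

94.85 %


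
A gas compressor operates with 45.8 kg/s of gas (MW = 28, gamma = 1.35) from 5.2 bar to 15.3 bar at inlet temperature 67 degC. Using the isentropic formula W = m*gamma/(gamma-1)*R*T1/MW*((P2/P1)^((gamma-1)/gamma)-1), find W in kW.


Isentropic work: W = m*(gamma/(gamma-1))*(R*T1/MW)*((P2/P1)^((gamma-1)/gamma) - 1)
T1 = 67 + 273.15 = 340.15 K
Pressure ratio = 15.3 / 5.2 = 2.94231
Exponent = (1.35 - 1)/1.35 = 0.259259
(P2/P1)^exp - 1 = 2.94231^0.259259 - 1 = 0.322853
W = 45.8 * 1.35 / 0.35 * 8.314 * 340.15 / 28 * 0.322853 = 5760

5760 kW


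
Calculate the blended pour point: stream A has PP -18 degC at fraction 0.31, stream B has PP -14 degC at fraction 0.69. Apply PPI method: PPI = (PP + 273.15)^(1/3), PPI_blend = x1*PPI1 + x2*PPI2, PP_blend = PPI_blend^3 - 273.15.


PPI_1 = (-18 + 273.15)^(1/3) = 6.342569
PPI_2 = (-14 + 273.15)^(1/3) = 6.375541
PPI_blend = 0.31 * 6.342569 + 0.69 * 6.375541 = 6.36532
PP_blend = 6.36532^3 - 273.15 = 257.9056 - 273.15 = -15.24

-15.24 degC


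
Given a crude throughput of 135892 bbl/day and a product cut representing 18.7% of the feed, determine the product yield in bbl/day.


Crude throughput = 135892 bbl/day
Fraction yield = 18.7%
yield = throughput * fraction / 100
yield = 135892 * 18.7 / 100 = 25411.804

25411.804 bbl/day


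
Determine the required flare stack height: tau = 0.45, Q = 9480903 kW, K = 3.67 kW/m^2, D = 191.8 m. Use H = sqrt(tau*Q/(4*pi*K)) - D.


tau*Q/(4*pi*K) = 0.45 * 9480903 / (4 * pi * 3.67) = 92509.5
sqrt(92509.5) = 304.154
H = 304.154 - 191.8 = 112.4

112.4 m


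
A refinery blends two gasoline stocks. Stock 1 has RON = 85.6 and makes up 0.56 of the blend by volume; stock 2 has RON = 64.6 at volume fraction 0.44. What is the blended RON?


Linear blending: RON_blend = sum(vi * RONi)
Contribution 1: 0.56 * 85.6 = 47.936
Contribution 2: 0.44 * 64.6 = 28.424
RON_blend = 47.936 + 28.424 = 76.36

76.36


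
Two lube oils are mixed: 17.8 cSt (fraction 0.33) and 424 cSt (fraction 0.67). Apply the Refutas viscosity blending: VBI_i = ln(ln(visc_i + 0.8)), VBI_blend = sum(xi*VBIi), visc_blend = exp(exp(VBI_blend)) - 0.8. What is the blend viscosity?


Refutas method: VBN_i = 14.534*ln(ln(visc_i + 0.8)) + 10.975, blended linearly by mass fraction; since VBN is linear in VBI_i = ln(ln(visc_i + 0.8)) and the fractions sum to 1, blend VBI directly: visc = exp(exp(VBI_blend)) - 0.8
VBI_1 = ln(ln(17.8 + 0.8)) = 1.07267
VBI_2 = ln(ln(424 + 0.8)) = 1.80033
VBI_blend = 0.33 * 1.07267 + 0.67 * 1.80033 = 1.5602
visc_blend = exp(exp(1.5602)) - 0.8 = 115.9

115.9 cSt


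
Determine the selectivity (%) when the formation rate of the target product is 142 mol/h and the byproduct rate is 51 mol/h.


Selectivity = desired / (desired + undesired) * 100
Total products = 142 + 51 = 193 mol/h
S = 142 / 193 * 100
= 0.7358 * 100
= 73.58 %

73.58 %


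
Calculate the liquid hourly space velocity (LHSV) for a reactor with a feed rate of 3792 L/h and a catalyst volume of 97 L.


LHSV = volumetric feed rate / catalyst volume
= 3792 L/h / 97 L
= 39.09 h^-1

39.09 h^-1


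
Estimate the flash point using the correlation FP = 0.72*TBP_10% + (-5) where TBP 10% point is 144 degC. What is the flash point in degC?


FP = 0.72 * 144 + (-5) = 98.68

98.68 degC


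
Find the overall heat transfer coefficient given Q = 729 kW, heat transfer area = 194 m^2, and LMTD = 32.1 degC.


From Q = U*A*LMTD, U = Q / (A * LMTD)
U = 729 / (194 * 32.1) = 729 / 6227.4 = 0.1171

0.1171 kW/(m^2*K)


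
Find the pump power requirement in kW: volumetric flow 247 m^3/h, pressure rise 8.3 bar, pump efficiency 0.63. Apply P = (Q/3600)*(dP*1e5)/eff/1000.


Q = 247 / 3600 = 0.0686111 m^3/s
P = 0.0686111 * (8.3 * 1e5) / 0.63 / 1000 = 90.39

90.39 kW
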